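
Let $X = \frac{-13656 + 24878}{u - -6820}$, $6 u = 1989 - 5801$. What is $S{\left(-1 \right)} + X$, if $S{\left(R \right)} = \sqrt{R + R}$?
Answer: $\frac{16833}{9277} + i \sqrt{2} \approx 1.8145 + 1.4142 i$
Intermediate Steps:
$u = - \frac{1906}{3}$ ($u = \frac{1989 - 5801}{6} = \frac{1}{6} \left(-3812\right) = - \frac{1906}{3} \approx -635.33$)
$S{\left(R \right)} = \sqrt{2} \sqrt{R}$ ($S{\left(R \right)} = \sqrt{2 R} = \sqrt{2} \sqrt{R}$)
$X = \frac{16833}{9277}$ ($X = \frac{-13656 + 24878}{- \frac{1906}{3} - -6820} = \frac{11222}{- \frac{1906}{3} + 6820} = \frac{11222}{\frac{18554}{3}} = 11222 \cdot \frac{3}{18554} = \frac{16833}{9277} \approx 1.8145$)
$S{\left(-1 \right)} + X = \sqrt{2} \sqrt{-1} + \frac{16833}{9277} = \sqrt{2} i + \frac{16833}{9277} = i \sqrt{2} + \frac{16833}{9277} = \frac{16833}{9277} + i \sqrt{2}$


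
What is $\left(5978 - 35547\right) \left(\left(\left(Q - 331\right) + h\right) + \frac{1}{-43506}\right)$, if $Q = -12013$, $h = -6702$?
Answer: $\frac{24501325125613}{43506} \approx 5.6317 \cdot 10^{8}$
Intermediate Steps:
$\left(5978 - 35547\right) \left(\left(\left(Q - 331\right) + h\right) + \frac{1}{-43506}\right) = \left(5978 - 35547\right) \left(\left(\left(-12013 - 331\right) - 6702\right) + \frac{1}{-43506}\right) = - 29569 \left(\left(-12344 - 6702\right) - \frac{1}{43506}\right) = - 29569 \left(-19046 - \frac{1}{43506}\right) = \left(-29569\right) \left(- \frac{828615277}{43506}\right) = \frac{24501325125613}{43506}$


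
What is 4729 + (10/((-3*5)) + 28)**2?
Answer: 49285/9 ≈ 5476.1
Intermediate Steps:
4729 + (10/((-3*5)) + 28)**2 = 4729 + (10/(-15) + 28)**2 = 4729 + (10*(-1/15) + 28)**2 = 4729 + (-2/3 + 28)**2 = 4729 + (82/3)**2 = 4729 + 6724/9 = 49285/9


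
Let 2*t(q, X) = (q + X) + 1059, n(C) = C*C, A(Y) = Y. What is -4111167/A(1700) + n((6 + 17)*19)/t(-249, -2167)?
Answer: -270789053/100300 ≈ -2699.8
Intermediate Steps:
n(C) = C**2
t(q, X) = 1059/2 + X/2 + q/2 (t(q, X) = ((q + X) + 1059)/2 = ((X + q) + 1059)/2 = (1059 + X + q)/2 = 1059/2 + X/2 + q/2)
-4111167/A(1700) + n((6 + 17)*19)/t(-249, -2167) = -4111167/1700 + ((6 + 17)*19)**2/(1059/2 + (1/2)*(-2167) + (1/2)*(-249)) = -4111167*1/1700 + (23*19)**2/(1059/2 - 2167/2 - 249/2) = -4111167/1700 + 437**2/(-1357/2) = -4111167/1700 + 190969*(-2/1357) = -4111167/1700 - 16606/59 = -270789053/100300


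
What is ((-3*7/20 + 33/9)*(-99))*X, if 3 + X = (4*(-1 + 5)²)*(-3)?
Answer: 202059/4 ≈ 50515.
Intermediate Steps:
X = -195 (X = -3 + (4*(-1 + 5)²)*(-3) = -3 + (4*4²)*(-3) = -3 + (4*16)*(-3) = -3 + 64*(-3) = -3 - 192 = -195)
((-3*7/20 + 33/9)*(-99))*X = ((-3*7/20 + 33/9)*(-99))*(-195) = ((-21*1/20 + 33*(⅑))*(-99))*(-195) = ((-21/20 + 11/3)*(-99))*(-195) = ((157/60)*(-99))*(-195) = -5181/20*(-195) = 202059/4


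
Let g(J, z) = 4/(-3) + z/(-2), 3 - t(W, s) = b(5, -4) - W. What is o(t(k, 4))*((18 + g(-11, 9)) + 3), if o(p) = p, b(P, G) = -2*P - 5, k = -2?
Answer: 728/3 ≈ 242.67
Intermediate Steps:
b(P, G) = -5 - 2*P
t(W, s) = 18 + W (t(W, s) = 3 - ((-5 - 2*5) - W) = 3 - ((-5 - 10) - W) = 3 - (-15 - W) = 3 + (15 + W) = 18 + W)
g(J, z) = -4/3 - z/2 (g(J, z) = 4*(-1/3) + z*(-1/2) = -4/3 - z/2)
o(t(k, 4))*((18 + g(-11, 9)) + 3) = (18 - 2)*((18 + (-4/3 - 1/2*9)) + 3) = 16*((18 + (-4/3 - 9/2)) + 3) = 16*((18 - 35/6) + 3) = 16*(73/6 + 3) = 16*(91/6) = 728/3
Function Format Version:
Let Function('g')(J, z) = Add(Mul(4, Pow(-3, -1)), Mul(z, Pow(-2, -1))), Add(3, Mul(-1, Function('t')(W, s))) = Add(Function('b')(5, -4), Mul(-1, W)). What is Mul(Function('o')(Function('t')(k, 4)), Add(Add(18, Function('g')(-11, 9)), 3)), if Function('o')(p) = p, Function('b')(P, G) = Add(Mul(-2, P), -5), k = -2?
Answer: Rational(728, 3) ≈ 242.67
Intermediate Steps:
Function('b')(P, G) = Add(-5, Mul(-2, P))
Function('t')(W, s) = Add(18, W) (Function('t')(W, s) = Add(3, Mul(-1, Add(Add(-5, Mul(-2, 5)), Mul(-1, W)))) = Add(3, Mul(-1, Add(Add(-5, -10), Mul(-1, W)))) = Add(3, Mul(-1, Add(-15, Mul(-1, W)))) = Add(3, Add(15, W)) = Add(18, W))
Function('g')(J, z) = Add(Rational(-4, 3), Mul(Rational(-1, 2), z)) (Function('g')(J, z) = Add(Mul(4, Rational(-1, 3)), Mul(z, Rational(-1, 2))) = Add(Rational(-4, 3), Mul(Rational(-1, 2), z)))
Mul(Function('o')(Function('t')(k, 4)), Add(Add(18, Function('g')(-11, 9)), 3)) = Mul(Add(18, -2), Add(Add(18, Add(Rational(-4, 3), Mul(Rational(-1, 2), 9))), 3)) = Mul(16, Add(Add(18, Add(Rational(-4, 3), Rational(-9, 2))), 3)) = Mul(16, Add(Add(18, Rational(-35, 6)), 3)) = Mul(16, Add(Rational(73, 6), 3)) = Mul(16, Rational(91, 6)) = Rational(728, 3)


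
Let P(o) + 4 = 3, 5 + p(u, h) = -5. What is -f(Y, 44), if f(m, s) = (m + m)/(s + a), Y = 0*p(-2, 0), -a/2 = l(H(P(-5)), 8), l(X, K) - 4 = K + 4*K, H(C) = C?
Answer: 0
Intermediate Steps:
p(u, h) = -10 (p(u, h) = -5 - 5 = -10)
P(o) = -1 (P(o) = -4 + 3 = -1)
l(X, K) = 4 + 5*K (l(X, K) = 4 + (K + 4*K) = 4 + 5*K)
a = -88 (a = -2*(4 + 5*8) = -2*(4 + 40) = -2*44 = -88)
Y = 0 (Y = 0*(-10) = 0)
f(m, s) = 2*m/(-88 + s) (f(m, s) = (m + m)/(s - 88) = (2*m)/(-88 + s) = 2*m/(-88 + s))
-f(Y, 44) = -2*0/(-88 + 44) = -2*0/(-44) = -2*0*(-1)/44 = -1*0 = 0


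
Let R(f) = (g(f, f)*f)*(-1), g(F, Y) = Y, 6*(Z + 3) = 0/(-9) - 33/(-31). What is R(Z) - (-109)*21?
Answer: 8768291/3844 ≈ 2281.0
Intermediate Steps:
Z = -175/62 (Z = -3 + (0/(-9) - 33/(-31))/6 = -3 + (0*(-⅑) - 33*(-1/31))/6 = -3 + (0 + 33/31)/6 = -3 + (⅙)*(33/31) = -3 + 11/62 = -175/62 ≈ -2.8226)
R(f) = -f² (R(f) = (f*f)*(-1) = f²*(-1) = -f²)
R(Z) - (-109)*21 = -(-175/62)² - (-109)*21 = -1*30625/3844 - 1*(-2289) = -30625/3844 + 2289 = 8768291/3844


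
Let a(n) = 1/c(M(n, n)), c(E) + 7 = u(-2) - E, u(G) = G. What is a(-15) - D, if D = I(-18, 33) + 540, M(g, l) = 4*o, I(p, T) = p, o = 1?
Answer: -6787/13 ≈ -522.08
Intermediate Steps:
M(g, l) = 4 (M(g, l) = 4*1 = 4)
c(E) = -9 - E (c(E) = -7 + (-2 - E) = -9 - E)
D = 522 (D = -18 + 540 = 522)
a(n) = -1/13 (a(n) = 1/(-9 - 1*4) = 1/(-9 - 4) = 1/(-13) = -1/13)
a(-15) - D = -1/13 - 1*522 = -1/13 - 522 = -6787/13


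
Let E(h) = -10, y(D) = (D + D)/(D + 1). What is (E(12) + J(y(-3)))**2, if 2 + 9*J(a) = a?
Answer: 7921/81 ≈ 97.790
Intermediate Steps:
y(D) = 2*D/(1 + D) (y(D) = (2*D)/(1 + D) = 2*D/(1 + D))
J(a) = -2/9 + a/9
(E(12) + J(y(-3)))**2 = (-10 + (-2/9 + (2*(-3)/(1 - 3))/9))**2 = (-10 + (-2/9 + (2*(-3)/(-2))/9))**2 = (-10 + (-2/9 + (2*(-3)*(-1/2))/9))**2 = (-10 + (-2/9 + (1/9)*3))**2 = (-10 + (-2/9 + 1/3))**2 = (-10 + 1/9)**2 = (-89/9)**2 = 7921/81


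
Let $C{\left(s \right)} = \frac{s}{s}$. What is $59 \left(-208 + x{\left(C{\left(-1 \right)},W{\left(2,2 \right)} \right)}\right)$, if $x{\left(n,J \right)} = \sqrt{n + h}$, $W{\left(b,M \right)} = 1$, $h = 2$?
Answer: $-12272 + 59 \sqrt{3} \approx -12170.0$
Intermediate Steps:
$C{\left(s \right)} = 1$
$x{\left(n,J \right)} = \sqrt{2 + n}$ ($x{\left(n,J \right)} = \sqrt{n + 2} = \sqrt{2 + n}$)
$59 \left(-208 + x{\left(C{\left(-1 \right)},W{\left(2,2 \right)} \right)}\right) = 59 \left(-208 + \sqrt{2 + 1}\right) = 59 \left(-208 + \sqrt{3}\right) = -12272 + 59 \sqrt{3}$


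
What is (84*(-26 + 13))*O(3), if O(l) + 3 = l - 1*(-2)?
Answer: -2184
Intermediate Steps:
O(l) = -1 + l (O(l) = -3 + (l - 1*(-2)) = -3 + (l + 2) = -3 + (2 + l) = -1 + l)
(84*(-26 + 13))*O(3) = (84*(-26 + 13))*(-1 + 3) = (84*(-13))*2 = -1092*2 = -2184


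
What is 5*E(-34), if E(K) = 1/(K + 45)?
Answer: 5/11 ≈ 0.45455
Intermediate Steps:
E(K) = 1/(45 + K)
5*E(-34) = 5/(45 - 34) = 5/11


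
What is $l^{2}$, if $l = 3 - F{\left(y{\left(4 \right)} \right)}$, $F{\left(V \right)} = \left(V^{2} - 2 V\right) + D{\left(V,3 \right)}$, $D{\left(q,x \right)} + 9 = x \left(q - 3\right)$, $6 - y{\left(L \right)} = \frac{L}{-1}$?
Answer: $7921$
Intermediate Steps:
$y{\left(L \right)} = 6 + L$ ($y{\left(L \right)} = 6 - \frac{L}{-1} = 6 - L \left(-1\right) = 6 - - L = 6 + L$)
$D{\left(q,x \right)} = -9 + x \left(-3 + q\right)$ ($D{\left(q,x \right)} = -9 + x \left(q - 3\right) = -9 + x \left(-3 + q\right)$)
$F{\left(V \right)} = -18 + V + V^{2}$ ($F{\left(V \right)} = \left(V^{2} - 2 V\right) - \left(18 - V 3\right) = \left(V^{2} - 2 V\right) - \left(18 - 3 V\right) = \left(V^{2} - 2 V\right) + \left(-18 + 3 V\right) = -18 + V + V^{2}$)
$l = -89$ ($l = 3 - \left(-18 + \left(6 + 4\right) + \left(6 + 4\right)^{2}\right) = 3 - \left(-18 + 10 + 10^{2}\right) = 3 - \left(-18 + 10 + 100\right) = 3 - 92 = -89$)
$l^{2} = \left(-89\right)^{2} = 7921$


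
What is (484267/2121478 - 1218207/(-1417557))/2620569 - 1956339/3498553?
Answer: -5139219868503300070837147/9190557686395454931596874 ≈ -0.55919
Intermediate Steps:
(484267/2121478 - 1218207/(-1417557))/2620569 - 1956339/3498553 = (484267*(1/2121478) - 1218207*(-1/1417557))*(1/2620569) - 1956339*1/3498553 = (484267/2121478 + 406069/472519)*(1/2620569) - 1956339/3498553 = (1090291808555/1002438663082)*(1/2620569) - 1956339/3498553 = 1090291808555/2626959684874133658 - 1956339/3498553 = -5139219868503300070837147/9190557686395454931596874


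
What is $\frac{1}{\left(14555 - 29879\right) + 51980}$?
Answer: $\frac{1}{36656} \approx 2.7281 \cdot 10^{-5}$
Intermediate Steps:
$\frac{1}{\left(14555 - 29879\right) + 51980} = \frac{1}{-15324 + 51980} = \frac{1}{36656}$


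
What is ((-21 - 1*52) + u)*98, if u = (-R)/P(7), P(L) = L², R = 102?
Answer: -7358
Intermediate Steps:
u = -102/49 (u = (-1*102)/(7²) = -102/49 ≈ -2.0816)
((-21 - 1*52) + u)*98 = ((-21 - 1*52) - 102/49)*98 = ((-21 - 52) - 102/49)*98 = (-73 - 102/49)*98 = -3679/49*98 = -7358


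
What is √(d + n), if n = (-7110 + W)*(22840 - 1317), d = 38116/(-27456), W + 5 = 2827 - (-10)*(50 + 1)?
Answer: I*√1416813313245/132 ≈ 9017.4*I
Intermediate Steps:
W = 3332 (W = -5 + (2827 - (-10)*(50 + 1)) = -5 + (2827 - (-10)*51) = -5 + (2827 - 1*(-510)) = -5 + (2827 + 510) = -5 + 3337 = 3332)
d = -733/528 (d = 38116*(-1/27456) = -733/528 ≈ -1.3883)
n = -81313894 (n = (-7110 + 3332)*(22840 - 1317) = -3778*21523 = -81313894)
√(d + n) = √(-733/528 - 81313894) = √(-42933736765/528) = I*√1416813313245/132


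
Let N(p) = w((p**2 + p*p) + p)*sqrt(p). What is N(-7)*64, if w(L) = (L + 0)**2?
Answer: 529984*I*sqrt(7) ≈ 1.4022e+6*I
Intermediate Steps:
w(L) = L**2
N(p) = sqrt(p)*(p + 2*p**2)**2 (N(p) = ((p**2 + p*p) + p)**2*sqrt(p) = ((p**2 + p**2) + p)**2*sqrt(p) = (2*p**2 + p)**2*sqrt(p) = (p + 2*p**2)**2*sqrt(p) = sqrt(p)*(p + 2*p**2)**2)
N(-7)*64 = ((-7)**(5/2)*(1 + 2*(-7))**2)*64 = ((49*I*sqrt(7))*(1 - 14)**2)*64 = ((49*I*sqrt(7))*(-13)**2)*64 = ((49*I*sqrt(7))*169)*64 = (8281*I*sqrt(7))*64 = 529984*I*sqrt(7)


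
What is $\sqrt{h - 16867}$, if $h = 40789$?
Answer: $3 \sqrt{2658} \approx 154.67$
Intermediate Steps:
$\sqrt{h - 16867} = \sqrt{40789 - 16867} = \sqrt{23922} = 3 \sqrt{2658}$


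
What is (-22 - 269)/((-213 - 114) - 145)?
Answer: 291/472 ≈ 0.61653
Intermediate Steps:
(-22 - 269)/((-213 - 114) - 145) = -291/(-327 - 145) = -291/(-472) = -291*(-1/472) = 291/472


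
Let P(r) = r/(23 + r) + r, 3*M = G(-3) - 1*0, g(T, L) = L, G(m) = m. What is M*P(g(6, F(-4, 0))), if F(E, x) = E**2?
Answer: -640/39 ≈ -16.410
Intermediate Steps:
M = -1 (M = (-3 - 1*0)/3 = (-3 + 0)/3 = (1/3)*(-3) = -1)
P(r) = r + r/(23 + r) (P(r) = r/(23 + r) + r = r + r/(23 + r))
M*P(g(6, F(-4, 0))) = -(-4)**2*(24 + (-4)**2)/(23 + (-4)**2) = -16*(24 + 16)/(23 + 16) = -16*40/39 = -1*640/39 = -640/39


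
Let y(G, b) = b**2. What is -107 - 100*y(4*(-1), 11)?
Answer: -12207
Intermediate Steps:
-107 - 100*y(4*(-1), 11) = -107 - 100*11**2 = -107 - 100*121 = -107 - 12100 = -12207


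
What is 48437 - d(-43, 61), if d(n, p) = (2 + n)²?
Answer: 46756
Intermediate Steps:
48437 - d(-43, 61) = 48437 - (2 - 43)² = 48437 - 1*(-41)² = 48437 - 1*1681 = 48437 - 1681 = 46756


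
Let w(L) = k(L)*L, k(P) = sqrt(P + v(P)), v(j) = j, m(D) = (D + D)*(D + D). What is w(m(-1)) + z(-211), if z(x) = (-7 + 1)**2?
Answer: 36 + 8*sqrt(2) ≈ 47.314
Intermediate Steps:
m(D) = 4*D**2 (m(D) = (2*D)*(2*D) = 4*D**2)
k(P) = sqrt(2)*sqrt(P) (k(P) = sqrt(P + P) = sqrt(2*P) = sqrt(2)*sqrt(P))
w(L) = sqrt(2)*L**(3/2) (w(L) = (sqrt(2)*sqrt(L))*L = sqrt(2)*L**(3/2))
z(x) = 36 (z(x) = (-6)**2 = 36)
w(m(-1)) + z(-211) = sqrt(2)*(4*(-1)**2)**(3/2) + 36 = sqrt(2)*(4*1)**(3/2) + 36 = sqrt(2)*4**(3/2) + 36 = sqrt(2)*8 + 36 = 8*sqrt(2) + 36 = 36 + 8*sqrt(2)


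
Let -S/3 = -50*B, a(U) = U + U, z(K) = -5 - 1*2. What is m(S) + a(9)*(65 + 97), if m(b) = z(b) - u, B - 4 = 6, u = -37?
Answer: 2946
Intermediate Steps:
B = 10 (B = 4 + 6 = 10)
z(K) = -7 (z(K) = -5 - 2 = -7)
a(U) = 2*U
S = 1500 (S = -(-150)*10 = -3*(-500) = 1500)
m(b) = 30 (m(b) = -7 - 1*(-37) = -7 + 37 = 30)
m(S) + a(9)*(65 + 97) = 30 + (2*9)*(65 + 97) = 30 + 18*162 = 30 + 2916 = 2946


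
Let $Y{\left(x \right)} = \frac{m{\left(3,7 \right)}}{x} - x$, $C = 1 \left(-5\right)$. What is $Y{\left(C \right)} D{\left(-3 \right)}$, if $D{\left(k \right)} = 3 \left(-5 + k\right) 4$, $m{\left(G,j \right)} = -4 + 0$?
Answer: $- \frac{2784}{5} \approx -556.8$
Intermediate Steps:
$C = -5$
$m{\left(G,j \right)} = -4$
$D{\left(k \right)} = -60 + 12 k$ ($D{\left(k \right)} = \left(-15 + 3 k\right) 4 = -60 + 12 k$)
$Y{\left(x \right)} = - x - \frac{4}{x}$ ($Y{\left(x \right)} = - \frac{4}{x} - x = - x - \frac{4}{x}$)
$Y{\left(C \right)} D{\left(-3 \right)} = \left(\left(-1\right) \left(-5\right) - \frac{4}{-5}\right) \left(-60 + 12 \left(-3\right)\right) = \left(5 - - \frac{4}{5}\right) \left(-60 - 36\right) = \left(5 + \frac{4}{5}\right) \left(-96\right) = \frac{29}{5} \left(-96\right) = - \frac{2784}{5}$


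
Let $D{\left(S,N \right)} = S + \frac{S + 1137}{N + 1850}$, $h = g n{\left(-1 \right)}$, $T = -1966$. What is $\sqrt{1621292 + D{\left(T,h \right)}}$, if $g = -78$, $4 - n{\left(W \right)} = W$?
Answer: $\frac{\sqrt{862938522815}}{730} \approx 1272.5$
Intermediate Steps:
$n{\left(W \right)} = 4 - W$
$h = -390$ ($h = - 78 \left(4 - -1\right) = - 78 \left(4 + 1\right) = \left(-78\right) 5 = -390$)
$D{\left(S,N \right)} = S + \frac{1137 + S}{1850 + N}$
$\sqrt{1621292 + D{\left(T,h \right)}} = \sqrt{1621292 + \frac{1137 + 1851 \left(-1966\right) - -766740}{1850 - 390}} = \sqrt{1621292 + \frac{1137 - 3639066 + 766740}{1460}} = \sqrt{1621292 + \frac{1}{1460} \left(-2871189\right)} = \sqrt{1621292 - \frac{2871189}{1460}} = \sqrt{\frac{2364215131}{1460}} = \frac{\sqrt{862938522815}}{730}$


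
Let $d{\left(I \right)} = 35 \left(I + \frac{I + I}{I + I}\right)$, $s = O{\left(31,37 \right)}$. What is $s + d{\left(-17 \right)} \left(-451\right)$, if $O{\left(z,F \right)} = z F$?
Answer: $253707$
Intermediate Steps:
$O{\left(z,F \right)} = F z$
$s = 1147$ ($s = 37 \cdot 31 = 1147$)
$d{\left(I \right)} = 35 + 35 I$ ($d{\left(I \right)} = 35 \left(I + \frac{2 I}{2 I}\right) = 35 \left(I + 2 I \frac{1}{2 I}\right) = 35 \left(I + 1\right) = 35 \left(1 + I\right) = 35 + 35 I$)
$s + d{\left(-17 \right)} \left(-451\right) = 1147 + \left(35 + 35 \left(-17\right)\right) \left(-451\right) = 1147 + \left(35 - 595\right) \left(-451\right) = 1147 - -252560 = 1147 + 252560 = 253707$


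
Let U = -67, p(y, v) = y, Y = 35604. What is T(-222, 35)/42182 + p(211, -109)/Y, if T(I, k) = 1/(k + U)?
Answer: 3095405/522381888 ≈ 0.0059256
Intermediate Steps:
T(I, k) = 1/(-67 + k) (T(I, k) = 1/(k - 67) = 1/(-67 + k))
T(-222, 35)/42182 + p(211, -109)/Y = 1/((-67 + 35)*42182) + 211/35604 = (1/42182)/(-32) + 211*(1/35604) = -1/32*1/42182 + 211/35604 = -1/1349824 + 211/35604 = 3095405/522381888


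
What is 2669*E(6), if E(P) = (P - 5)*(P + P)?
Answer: 32028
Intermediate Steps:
E(P) = 2*P*(-5 + P) (E(P) = (-5 + P)*(2*P) = 2*P*(-5 + P))
2669*E(6) = 2669*(2*6*(-5 + 6)) = 2669*(2*6*1) = 2669*12 = 32028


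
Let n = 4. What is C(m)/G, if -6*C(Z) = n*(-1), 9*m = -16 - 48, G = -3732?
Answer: -1/5598 ≈ -0.00017864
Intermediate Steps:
m = -64/9 (m = (-16 - 48)/9 = (⅑)*(-64) = -64/9 ≈ -7.1111)
C(Z) = ⅔ (C(Z) = -2*(-1)/3 = -⅙*(-4) = ⅔)
C(m)/G = (⅔)/(-3732) = (⅔)*(-1/3732) = -1/5598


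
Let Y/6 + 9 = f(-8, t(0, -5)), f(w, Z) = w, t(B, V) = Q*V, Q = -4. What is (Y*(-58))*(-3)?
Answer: -17748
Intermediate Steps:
t(B, V) = -4*V
Y = -102 (Y = -54 + 6*(-8) = -54 - 48 = -102)
(Y*(-58))*(-3) = -102*(-58)*(-3) = 5916*(-3) = -17748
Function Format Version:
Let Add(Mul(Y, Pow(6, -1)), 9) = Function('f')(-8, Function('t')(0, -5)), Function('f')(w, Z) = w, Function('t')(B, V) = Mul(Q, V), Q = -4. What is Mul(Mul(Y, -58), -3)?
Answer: -17748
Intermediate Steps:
Function('t')(B, V) = Mul(-4, V)
Y = -102 (Y = Add(-54, Mul(6, -8)) = Add(-54, -48) = -102)
Mul(Mul(Y, -58), -3) = Mul(Mul(-102, -58), -3) = Mul(5916, -3) = -17748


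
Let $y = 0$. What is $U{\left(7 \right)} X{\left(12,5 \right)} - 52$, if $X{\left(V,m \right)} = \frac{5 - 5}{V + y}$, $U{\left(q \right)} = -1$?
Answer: $-52$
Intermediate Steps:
$X{\left(V,m \right)} = 0$ ($X{\left(V,m \right)} = \frac{5 - 5}{V + 0} = \frac{0}{V} = 0$)
$U{\left(7 \right)} X{\left(12,5 \right)} - 52 = \left(-1\right) 0 - 52 = 0 - 52 = -52$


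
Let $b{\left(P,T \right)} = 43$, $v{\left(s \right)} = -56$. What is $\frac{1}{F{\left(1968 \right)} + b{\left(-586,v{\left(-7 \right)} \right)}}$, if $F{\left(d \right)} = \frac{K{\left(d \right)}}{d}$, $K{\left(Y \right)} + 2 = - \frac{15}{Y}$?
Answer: $\frac{430336}{18504009} \approx 0.023256$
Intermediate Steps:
$K{\left(Y \right)} = -2 - \frac{15}{Y}$
$F{\left(d \right)} = \frac{-2 - \frac{15}{d}}{d}$
$\frac{1}{F{\left(1968 \right)} + b{\left(-586,v{\left(-7 \right)} \right)}} = \frac{1}{\frac{-15 - 3936}{3873024} + 43} = \frac{1}{\frac{1}{3873024} \left(-3951\right) + 43} = \frac{1}{- \frac{439}{430336} + 43} = \frac{1}{\frac{18504009}{430336}} = \frac{430336}{18504009}$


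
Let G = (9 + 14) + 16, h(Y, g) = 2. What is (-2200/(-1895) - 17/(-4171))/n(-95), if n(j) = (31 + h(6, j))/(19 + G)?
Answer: 106817614/52166697 ≈ 2.0476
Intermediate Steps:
G = 39 (G = 23 + 16 = 39)
n(j) = 33/58 (n(j) = (31 + 2)/(19 + 39) = 33/58)
(-2200/(-1895) - 17/(-4171))/n(-95) = (-2200/(-1895) - 17/(-4171))/(33/58) = (-2200*(-1/1895) - 17*(-1/4171))*(58/33) = (440/379 + 17/4171)*(58/33) = (1841683/1580809)*(58/33) = 106817614/52166697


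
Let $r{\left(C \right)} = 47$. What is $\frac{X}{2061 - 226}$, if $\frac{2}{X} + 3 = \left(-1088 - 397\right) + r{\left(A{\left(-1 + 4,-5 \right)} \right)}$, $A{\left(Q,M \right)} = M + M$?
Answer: $- \frac{2}{2644235} \approx -7.5636 \cdot 10^{-7}$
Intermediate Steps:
$A{\left(Q,M \right)} = 2 M$
$X = - \frac{2}{1441}$ ($X = \frac{2}{-3 + \left(\left(-1088 - 397\right) + 47\right)} = \frac{2}{-3 + \left(-1485 + 47\right)} = \frac{2}{-3 - 1438} = \frac{2}{-1441} = 2 \left(- \frac{1}{1441}\right) = - \frac{2}{1441} \approx -0.0013879$)
$\frac{X}{2061 - 226} = - \frac{2}{1441 \left(2061 - 226\right)} = - \frac{2}{1441 \cdot 1835} = \left(- \frac{2}{1441}\right) \frac{1}{1835} = - \frac{2}{2644235}$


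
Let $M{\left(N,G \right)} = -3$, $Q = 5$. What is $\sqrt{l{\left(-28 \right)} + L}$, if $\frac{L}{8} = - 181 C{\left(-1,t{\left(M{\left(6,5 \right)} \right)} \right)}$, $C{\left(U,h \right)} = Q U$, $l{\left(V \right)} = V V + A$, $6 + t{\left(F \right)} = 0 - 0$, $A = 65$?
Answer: $\sqrt{8089} \approx 89.939$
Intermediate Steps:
$t{\left(F \right)} = -6$ ($t{\left(F \right)} = -6 + \left(0 - 0\right) = -6 + \left(0 + 0\right) = -6 + 0 = -6$)
$l{\left(V \right)} = 65 + V^{2}$ ($l{\left(V \right)} = V V + 65 = V^{2} + 65 = 65 + V^{2}$)
$C{\left(U,h \right)} = 5 U$
$L = 7240$ ($L = 8 \left(- 181 \cdot 5 \left(-1\right)\right) = 8 \left(\left(-181\right) \left(-5\right)\right) = 8 \cdot 905 = 7240$)
$\sqrt{l{\left(-28 \right)} + L} = \sqrt{\left(65 + \left(-28\right)^{2}\right) + 7240} = \sqrt{\left(65 + 784\right) + 7240} = \sqrt{849 + 7240} = \sqrt{8089}$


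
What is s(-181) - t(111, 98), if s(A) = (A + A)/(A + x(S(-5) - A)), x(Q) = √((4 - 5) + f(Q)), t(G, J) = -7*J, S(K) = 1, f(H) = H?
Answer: 61921/90 + √181/90 ≈ 688.16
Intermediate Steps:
x(Q) = √(-1 + Q) (x(Q) = √((4 - 5) + Q) = √(-1 + Q))
s(A) = 2*A/(A + √(-A)) (s(A) = (A + A)/(A + √(-1 + (1 - A))) = (2*A)/(A + √(-A)) = 2*A/(A + √(-A)))
s(-181) - t(111, 98) = 2*(-181)/(-181 + √(-1*(-181))) - (-7)*98 = 2*(-181)/(-181 + √181) - 1*(-686) = -362/(-181 + √181) + 686 = 686 - 362/(-181 + √181)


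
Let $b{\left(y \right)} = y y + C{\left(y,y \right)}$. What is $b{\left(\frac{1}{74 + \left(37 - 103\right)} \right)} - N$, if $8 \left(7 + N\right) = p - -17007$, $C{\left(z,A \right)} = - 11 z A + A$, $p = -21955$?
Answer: $\frac{20015}{32} \approx 625.47$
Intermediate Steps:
$C{\left(z,A \right)} = A - 11 A z$ ($C{\left(z,A \right)} = - 11 A z + A = A - 11 A z$)
$b{\left(y \right)} = y^{2} + y \left(1 - 11 y\right)$ ($b{\left(y \right)} = y y + y \left(1 - 11 y\right) = y^{2} + y \left(1 - 11 y\right)$)
$N = - \frac{1251}{2}$ ($N = -7 + \frac{-21955 - -17007}{8} = -7 + \frac{-21955 + 17007}{8} = -7 + \frac{1}{8} \left(-4948\right) = -7 - \frac{1237}{2} = - \frac{1251}{2} \approx -625.5$)
$b{\left(\frac{1}{74 + \left(37 - 103\right)} \right)} - N = \frac{1 - \frac{10}{74 + \left(37 - 103\right)}}{74 + \left(37 - 103\right)} - - \frac{1251}{2} = \frac{1 - \frac{10}{74 + \left(37 - 103\right)}}{74 + \left(37 - 103\right)} + \frac{1251}{2} = \frac{1 - \frac{10}{74 - 66}}{74 - 66} + \frac{1251}{2} = \frac{1 - \frac{10}{8}}{8} + \frac{1251}{2} = \frac{1 - \frac{5}{4}}{8} + \frac{1251}{2} = \frac{1}{8} \left(- \frac{1}{4}\right) + \frac{1251}{2} = - \frac{1}{32} + \frac{1251}{2} = \frac{20015}{32}$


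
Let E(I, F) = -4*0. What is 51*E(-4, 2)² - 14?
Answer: -14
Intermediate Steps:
E(I, F) = 0
51*E(-4, 2)² - 14 = 51*0² - 14 = 51*0 - 14 = 0 - 14 = -14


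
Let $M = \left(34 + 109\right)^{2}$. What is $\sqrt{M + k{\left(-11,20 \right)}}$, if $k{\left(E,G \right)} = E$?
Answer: $\sqrt{20438} \approx 142.96$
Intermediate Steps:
$M = 20449$ ($M = 143^{2} = 20449$)
$\sqrt{M + k{\left(-11,20 \right)}} = \sqrt{20449 - 11} = \sqrt{20438}$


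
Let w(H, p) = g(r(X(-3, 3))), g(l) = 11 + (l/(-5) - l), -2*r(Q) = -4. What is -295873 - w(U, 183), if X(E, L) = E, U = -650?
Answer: -1479408/5 ≈ -2.9588e+5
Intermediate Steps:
r(Q) = 2 (r(Q) = -1/2*(-4) = 2)
g(l) = 11 - 6*l/5 (g(l) = 11 + (l*(-1/5) - l) = 11 + (-l/5 - l) = 11 - 6*l/5)
w(H, p) = 43/5 (w(H, p) = 11 - 6/5*2 = 11 - 12/5 = 43/5)
-295873 - w(U, 183) = -295873 - 1*43/5 = -295873 - 43/5 = -1479408/5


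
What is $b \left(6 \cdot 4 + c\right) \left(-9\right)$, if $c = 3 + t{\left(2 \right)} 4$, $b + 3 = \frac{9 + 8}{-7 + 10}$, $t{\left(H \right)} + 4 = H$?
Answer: $-456$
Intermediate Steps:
$t{\left(H \right)} = -4 + H$
$b = \frac{8}{3}$ ($b = -3 + \frac{9 + 8}{-7 + 10} = -3 + \frac{17}{3} = \frac{8}{3} \approx 2.6667$)
$c = -5$ ($c = 3 + \left(-4 + 2\right) 4 = 3 - 8 = -5$)
$b \left(6 \cdot 4 + c\right) \left(-9\right) = \frac{8 \left(6 \cdot 4 - 5\right)}{3} \left(-9\right) = \frac{8 \left(24 - 5\right)}{3} \left(-9\right) = \frac{8}{3} \cdot 19 \left(-9\right) = \frac{152}{3} \left(-9\right) = -456$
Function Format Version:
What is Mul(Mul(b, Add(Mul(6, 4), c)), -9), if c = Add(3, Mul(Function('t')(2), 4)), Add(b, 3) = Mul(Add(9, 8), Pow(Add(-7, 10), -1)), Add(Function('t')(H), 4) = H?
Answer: -456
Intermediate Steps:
Function('t')(H) = Add(-4, H)
b = Rational(8, 3) (b = Add(-3, Mul(Add(9, 8), Pow(Add(-7, 10), -1))) = Add(-3, Mul(17, Pow(3, -1))) = Add(-3, Mul(17, Rational(1, 3))) = Add(-3, Rational(17, 3)) = Rational(8, 3) ≈ 2.6667)
c = -5 (c = Add(3, Mul(Add(-4, 2), 4)) = Add(3, Mul(-2, 4)) = Add(3, -8) = -5)
Mul(Mul(b, Add(Mul(6, 4), c)), -9) = Mul(Mul(Rational(8, 3), Add(Mul(6, 4), -5)), -9) = Mul(Mul(Rational(8, 3), Add(24, -5)), -9) = Mul(Mul(Rational(8, 3), 19), -9) = Mul(Rational(152, 3), -9) = -456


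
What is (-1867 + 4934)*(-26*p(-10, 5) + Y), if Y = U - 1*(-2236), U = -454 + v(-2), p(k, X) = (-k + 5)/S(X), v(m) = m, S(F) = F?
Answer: 5220034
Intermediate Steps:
p(k, X) = (5 - k)/X (p(k, X) = (-k + 5)/X = (5 - k)/X)
U = -456 (U = -454 - 2 = -456)
Y = 1780 (Y = -456 - 1*(-2236) = -456 + 2236 = 1780)
(-1867 + 4934)*(-26*p(-10, 5) + Y) = (-1867 + 4934)*(-26*(5 - 1*(-10))/5 + 1780) = 3067*(-26*(5 + 10)/5 + 1780) = 3067*(-26*15/5 + 1780) = 3067*(-26*3 + 1780) = 3067*(-78 + 1780) = 3067*1702 = 5220034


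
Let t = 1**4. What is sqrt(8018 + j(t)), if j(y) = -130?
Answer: 4*sqrt(493) ≈ 88.814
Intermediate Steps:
t = 1
sqrt(8018 + j(t)) = sqrt(8018 - 130) = sqrt(7888) = 4*sqrt(493)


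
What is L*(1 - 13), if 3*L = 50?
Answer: -200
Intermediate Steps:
L = 50/3 (L = (⅓)*50 = 50/3 ≈ 16.667)
L*(1 - 13) = 50*(1 - 13)/3 = (50/3)*(-12) = -200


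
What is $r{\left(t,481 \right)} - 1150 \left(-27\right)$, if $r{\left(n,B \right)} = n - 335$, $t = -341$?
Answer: $30374$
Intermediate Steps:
$r{\left(n,B \right)} = -335 + n$
$r{\left(t,481 \right)} - 1150 \left(-27\right) = \left(-335 - 341\right) - 1150 \left(-27\right) = -676 - -31050 = -676 + 31050 = 30374$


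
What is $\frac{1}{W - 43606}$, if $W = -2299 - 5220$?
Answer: $- \frac{1}{51125} \approx -1.956 \cdot 10^{-5}$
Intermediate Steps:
$W = -7519$
$\frac{1}{W - 43606} = \frac{1}{-7519 - 43606} = \frac{1}{-51125} = - \frac{1}{51125}$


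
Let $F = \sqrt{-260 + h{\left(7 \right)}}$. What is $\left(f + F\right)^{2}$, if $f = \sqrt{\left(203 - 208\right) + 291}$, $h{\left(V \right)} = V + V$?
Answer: $40 + 4 i \sqrt{17589} \approx 40.0 + 530.49 i$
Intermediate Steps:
$h{\left(V \right)} = 2 V$
$F = i \sqrt{246}$ ($F = \sqrt{-260 + 2 \cdot 7} = \sqrt{-260 + 14} = \sqrt{-246} = i \sqrt{246} \approx 15.684 i$)
$f = \sqrt{286}$ ($f = \sqrt{\left(203 - 208\right) + 291} = \sqrt{-5 + 291} = \sqrt{286} \approx 16.912$)
$\left(f + F\right)^{2} = \left(\sqrt{286} + i \sqrt{246}\right)^{2}$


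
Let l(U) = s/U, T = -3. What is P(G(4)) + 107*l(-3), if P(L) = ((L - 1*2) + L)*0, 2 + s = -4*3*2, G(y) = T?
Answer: 2782/3 ≈ 927.33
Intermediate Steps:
G(y) = -3
s = -26 (s = -2 - 4*3*2 = -2 - 12*2 = -2 - 24 = -26)
l(U) = -26/U
P(L) = 0 (P(L) = ((L - 2) + L)*0 = ((-2 + L) + L)*0 = (-2 + 2*L)*0 = 0)
P(G(4)) + 107*l(-3) = 0 + 107*(-26/(-3)) = 0 + 107*(-26*(-⅓)) = 0 + 107*(26/3) = 0 + 2782/3 = 2782/3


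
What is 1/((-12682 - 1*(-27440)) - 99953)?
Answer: -1/85195 ≈ -1.1738e-5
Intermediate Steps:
1/((-12682 - 1*(-27440)) - 99953) = 1/((-12682 + 27440) - 99953) = 1/(14758 - 99953) = 1/(-85195) = -1/85195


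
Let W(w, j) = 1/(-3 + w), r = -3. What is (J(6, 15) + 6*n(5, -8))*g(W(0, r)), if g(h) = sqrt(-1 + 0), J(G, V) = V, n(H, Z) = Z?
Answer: -33*I ≈ -33.0*I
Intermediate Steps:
g(h) = I (g(h) = sqrt(-1) = I)
(J(6, 15) + 6*n(5, -8))*g(W(0, r)) = (15 + 6*(-8))*I = (15 - 48)*I = -33*I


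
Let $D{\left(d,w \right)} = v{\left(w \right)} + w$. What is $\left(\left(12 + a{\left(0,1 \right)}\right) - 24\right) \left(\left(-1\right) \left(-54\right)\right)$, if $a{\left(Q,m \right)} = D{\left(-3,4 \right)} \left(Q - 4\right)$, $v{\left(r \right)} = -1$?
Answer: $-1296$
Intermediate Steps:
$D{\left(d,w \right)} = -1 + w$
$a{\left(Q,m \right)} = -12 + 3 Q$ ($a{\left(Q,m \right)} = \left(-1 + 4\right) \left(Q - 4\right) = 3 \left(-4 + Q\right) = -12 + 3 Q$)
$\left(\left(12 + a{\left(0,1 \right)}\right) - 24\right) \left(\left(-1\right) \left(-54\right)\right) = \left(\left(12 + \left(-12 + 3 \cdot 0\right)\right) - 24\right) \left(\left(-1\right) \left(-54\right)\right) = \left(\left(12 + \left(-12 + 0\right)\right) - 24\right) 54 = \left(\left(12 - 12\right) - 24\right) 54 = \left(0 - 24\right) 54 = \left(-24\right) 54 = -1296$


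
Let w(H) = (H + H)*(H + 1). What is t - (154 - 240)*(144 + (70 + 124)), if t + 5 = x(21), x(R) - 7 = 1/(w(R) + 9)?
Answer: 27122311/933 ≈ 29070.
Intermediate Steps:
w(H) = 2*H*(1 + H) (w(H) = (2*H)*(1 + H) = 2*H*(1 + H))
x(R) = 7 + 1/(9 + 2*R*(1 + R)) (x(R) = 7 + 1/(2*R*(1 + R) + 9) = 7 + 1/(9 + 2*R*(1 + R)))
t = 1867/933 (t = -5 + 2*(32 + 7*21*(1 + 21))/(9 + 2*21*(1 + 21)) = -5 + 2*(32 + 7*21*22)/(9 + 2*21*22) = -5 + 2*(32 + 3234)/(9 + 924) = -5 + 2*3266/933 = -5 + 2*(1/933)*3266 = -5 + 6532/933 = 1867/933 ≈ 2.0011)
t - (154 - 240)*(144 + (70 + 124)) = 1867/933 - (154 - 240)*(144 + (70 + 124)) = 1867/933 - (-86)*(144 + 194) = 1867/933 - (-86)*338 = 1867/933 - 1*(-29068) = 1867/933 + 29068 = 27122311/933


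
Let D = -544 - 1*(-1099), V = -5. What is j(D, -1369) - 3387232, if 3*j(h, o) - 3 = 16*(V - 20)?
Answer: -10162093/3 ≈ -3.3874e+6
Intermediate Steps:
D = 555 (D = -544 + 1099 = 555)
j(h, o) = -397/3 (j(h, o) = 1 + (16*(-5 - 20))/3 = 1 + (16*(-25))/3 = 1 + (⅓)*(-400) = 1 - 400/3 = -397/3)
j(D, -1369) - 3387232 = -397/3 - 3387232 = -10162093/3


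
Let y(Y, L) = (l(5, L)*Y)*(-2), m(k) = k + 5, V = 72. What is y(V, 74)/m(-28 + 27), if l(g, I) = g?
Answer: -180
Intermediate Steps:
m(k) = 5 + k
y(Y, L) = -10*Y (y(Y, L) = (5*Y)*(-2) = -10*Y)
y(V, 74)/m(-28 + 27) = (-10*72)/(5 + (-28 + 27)) = -720/(5 - 1) = -720/4 = -720*¼ = -180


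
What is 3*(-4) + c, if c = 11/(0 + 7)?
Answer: -73/7 ≈ -10.429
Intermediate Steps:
c = 11/7 ≈ 1.5714
3*(-4) + c = 3*(-4) + 11/7 = -12 + 11/7 = -73/7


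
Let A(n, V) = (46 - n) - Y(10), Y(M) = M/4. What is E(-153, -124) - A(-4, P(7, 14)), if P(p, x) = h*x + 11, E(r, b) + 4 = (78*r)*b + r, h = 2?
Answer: 2959223/2 ≈ 1.4796e+6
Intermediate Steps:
Y(M) = M/4 (Y(M) = M*(1/4) = M/4)
E(r, b) = -4 + r + 78*b*r (E(r, b) = -4 + ((78*r)*b + r) = -4 + (78*b*r + r) = -4 + (r + 78*b*r) = -4 + r + 78*b*r)
P(p, x) = 11 + 2*x (P(p, x) = 2*x + 11 = 11 + 2*x)
A(n, V) = 87/2 - n (A(n, V) = (46 - n) - 10/4 = (46 - n) - 1*5/2 = (46 - n) - 5/2 = 87/2 - n)
E(-153, -124) - A(-4, P(7, 14)) = (-4 - 153 + 78*(-124)*(-153)) - (87/2 - 1*(-4)) = (-4 - 153 + 1479816) - (87/2 + 4) = 1479659 - 1*95/2 = 1479659 - 95/2 = 2959223/2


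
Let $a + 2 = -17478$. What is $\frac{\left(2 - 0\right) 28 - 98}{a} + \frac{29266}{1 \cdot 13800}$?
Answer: $\frac{139171}{65550} \approx 2.1231$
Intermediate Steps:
$a = -17480$ ($a = -2 - 17478 = -17480$)
$\frac{\left(2 - 0\right) 28 - 98}{a} + \frac{29266}{1 \cdot 13800} = \frac{\left(2 - 0\right) 28 - 98}{-17480} + \frac{29266}{1 \cdot 13800} = \left(\left(2 + 0\right) 28 - 98\right) \left(- \frac{1}{17480}\right) + \frac{29266}{13800} = \left(2 \cdot 28 - 98\right) \left(- \frac{1}{17480}\right) + 29266 \cdot \frac{1}{13800} = \left(56 - 98\right) \left(- \frac{1}{17480}\right) + \frac{14633}{6900} = \left(-42\right) \left(- \frac{1}{17480}\right) + \frac{14633}{6900} = \frac{21}{8740} + \frac{14633}{6900} = \frac{139171}{65550}$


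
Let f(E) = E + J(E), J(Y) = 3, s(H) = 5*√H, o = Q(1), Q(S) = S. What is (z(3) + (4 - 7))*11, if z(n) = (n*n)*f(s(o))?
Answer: 759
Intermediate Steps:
o = 1
f(E) = 3 + E (f(E) = E + 3 = 3 + E)
z(n) = 8*n² (z(n) = (n*n)*(3 + 5*√1) = n²*(3 + 5*1) = n²*(3 + 5) = n²*8 = 8*n²)
(z(3) + (4 - 7))*11 = (8*3² + (4 - 7))*11 = (8*9 - 3)*11 = (72 - 3)*11 = 69*11 = 759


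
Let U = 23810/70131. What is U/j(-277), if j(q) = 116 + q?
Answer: -23810/11291091 ≈ -0.0021087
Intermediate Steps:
U = 23810/70131 (U = 23810*(1/70131) = 23810/70131 ≈ 0.33951)
U/j(-277) = 23810/(70131*(116 - 277)) = (23810/70131)/(-161) = (23810/70131)*(-1/161) = -23810/11291091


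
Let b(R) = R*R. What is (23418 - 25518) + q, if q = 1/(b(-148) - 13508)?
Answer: -17631599/8396 ≈ -2100.0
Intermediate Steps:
b(R) = R²
q = 1/8396 (q = 1/((-148)² - 13508) = 1/(21904 - 13508) = 1/8396 ≈ 0.00011910)
(23418 - 25518) + q = (23418 - 25518) + 1/8396 = -2100 + 1/8396 = -17631599/8396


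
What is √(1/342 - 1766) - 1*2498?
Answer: -2498 + I*√22950898/114 ≈ -2498.0 + 42.024*I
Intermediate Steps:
√(1/342 - 1766) - 1*2498 = √(1/342 - 1766) - 2498 = √(-603971/342) - 2498 = I*√22950898/114 - 2498 = -2498 + I*√22950898/114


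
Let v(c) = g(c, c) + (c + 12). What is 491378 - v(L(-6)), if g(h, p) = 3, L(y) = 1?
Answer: 491362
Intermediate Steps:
v(c) = 15 + c (v(c) = 3 + (c + 12) = 3 + (12 + c) = 15 + c)
491378 - v(L(-6)) = 491378 - (15 + 1) = 491378 - 1*16 = 491378 - 16 = 491362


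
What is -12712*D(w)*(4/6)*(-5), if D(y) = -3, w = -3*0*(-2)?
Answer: -127120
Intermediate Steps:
w = 0 (w = 0*(-2) = 0)
-12712*D(w)*(4/6)*(-5) = -12712*(-12/6)*(-5) = -12712*(-3*2/3)*(-5) = -(-25424)*(-5) = -12712*10 = -127120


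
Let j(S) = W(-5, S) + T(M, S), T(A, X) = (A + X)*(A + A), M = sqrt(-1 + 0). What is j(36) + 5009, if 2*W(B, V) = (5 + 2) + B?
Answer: 5008 + 72*I ≈ 5008.0 + 72.0*I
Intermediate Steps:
W(B, V) = 7/2 + B/2 (W(B, V) = ((5 + 2) + B)/2 = (7 + B)/2 = 7/2 + B/2)
M = I (M = sqrt(-1) = I ≈ 1.0*I)
T(A, X) = 2*A*(A + X) (T(A, X) = (A + X)*(2*A) = 2*A*(A + X))
j(S) = 1 + 2*I*(I + S) (j(S) = (7/2 + (1/2)*(-5)) + 2*I*(I + S) = (7/2 - 5/2) + 2*I*(I + S) = 1 + 2*I*(I + S))
j(36) + 5009 = (-1 + 2*I*36) + 5009 = (-1 + 72*I) + 5009 = 5008 + 72*I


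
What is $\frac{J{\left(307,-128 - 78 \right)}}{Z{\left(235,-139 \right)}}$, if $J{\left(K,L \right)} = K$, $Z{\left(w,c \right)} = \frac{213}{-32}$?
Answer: $- \frac{9824}{213} \approx -46.122$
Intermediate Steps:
$Z{\left(w,c \right)} = - \frac{213}{32}$ ($Z{\left(w,c \right)} = 213 \left(- \frac{1}{32}\right) = - \frac{213}{32}$)
$\frac{J{\left(307,-128 - 78 \right)}}{Z{\left(235,-139 \right)}} = \frac{307}{- \frac{213}{32}} = 307 \left(- \frac{32}{213}\right) = - \frac{9824}{213}$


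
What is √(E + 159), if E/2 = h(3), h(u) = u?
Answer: √165 ≈ 12.845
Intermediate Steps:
E = 6 (E = 2*3 = 6)
√(E + 159) = √(6 + 159) = √165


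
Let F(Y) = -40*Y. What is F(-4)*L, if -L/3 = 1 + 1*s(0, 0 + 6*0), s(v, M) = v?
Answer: -480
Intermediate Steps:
L = -3 (L = -3*(1 + 1*0) = -3*(1 + 0) = -3*1 = -3)
F(-4)*L = -40*(-4)*(-3) = 160*(-3) = -480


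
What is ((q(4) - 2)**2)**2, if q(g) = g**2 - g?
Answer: 10000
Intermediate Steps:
((q(4) - 2)**2)**2 = ((4*(-1 + 4) - 2)**2)**2 = ((4*3 - 2)**2)**2 = ((12 - 2)**2)**2 = (10**2)**2 = 100**2 = 10000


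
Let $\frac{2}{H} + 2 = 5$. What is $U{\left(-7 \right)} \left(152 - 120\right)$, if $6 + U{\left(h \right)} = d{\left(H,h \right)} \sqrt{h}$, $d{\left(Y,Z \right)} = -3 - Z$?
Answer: $-192 + 128 i \sqrt{7} \approx -192.0 + 338.66 i$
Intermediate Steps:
$H = \frac{2}{3}$ ($H = \frac{2}{-2 + 5} = \frac{2}{3} \approx 0.66667$)
$U{\left(h \right)} = -6 + \sqrt{h} \left(-3 - h\right)$ ($U{\left(h \right)} = -6 + \left(-3 - h\right) \sqrt{h} = -6 + \sqrt{h} \left(-3 - h\right)$)
$U{\left(-7 \right)} \left(152 - 120\right) = \left(-6 - \sqrt{-7} \left(3 - 7\right)\right) \left(152 - 120\right) = \left(-6 - i \sqrt{7} \left(-4\right)\right) \left(152 - 120\right) = \left(-6 + 4 i \sqrt{7}\right) 32 = -192 + 128 i \sqrt{7}$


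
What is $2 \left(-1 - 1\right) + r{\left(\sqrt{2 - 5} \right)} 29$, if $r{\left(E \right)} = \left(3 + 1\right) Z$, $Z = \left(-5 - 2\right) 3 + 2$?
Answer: $-2208$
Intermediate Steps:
$Z = -19$ ($Z = \left(-5 - 2\right) 3 + 2 = \left(-7\right) 3 + 2 = -21 + 2 = -19$)
$r{\left(E \right)} = -76$ ($r{\left(E \right)} = \left(3 + 1\right) \left(-19\right) = 4 \left(-19\right) = -76$)
$2 \left(-1 - 1\right) + r{\left(\sqrt{2 - 5} \right)} 29 = 2 \left(-1 - 1\right) - 2204 = 2 \left(-2\right) - 2204 = -4 - 2204 = -2208$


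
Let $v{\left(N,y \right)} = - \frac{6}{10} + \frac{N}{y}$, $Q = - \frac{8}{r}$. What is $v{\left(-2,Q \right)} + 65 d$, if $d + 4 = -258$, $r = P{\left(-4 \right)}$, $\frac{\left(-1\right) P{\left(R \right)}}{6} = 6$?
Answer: $- \frac{85198}{5} \approx -17040.0$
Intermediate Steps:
$P{\left(R \right)} = -36$ ($P{\left(R \right)} = \left(-6\right) 6 = -36$)
$r = -36$
$Q = \frac{2}{9}$ ($Q = - \frac{8}{-36} = \left(-8\right) \left(- \frac{1}{36}\right) = \frac{2}{9} \approx 0.22222$)
$d = -262$ ($d = -4 - 258 = -262$)
$v{\left(N,y \right)} = - \frac{3}{5} + \frac{N}{y}$ ($v{\left(N,y \right)} = \left(-6\right) \frac{1}{10} + \frac{N}{y} = - \frac{3}{5} + \frac{N}{y}$)
$v{\left(-2,Q \right)} + 65 d = \left(- \frac{3}{5} - \frac{2}{\frac{2}{9}}\right) + 65 \left(-262\right) = \left(- \frac{3}{5} - 9\right) - 17030 = - \frac{48}{5} - 17030 = - \frac{85198}{5}$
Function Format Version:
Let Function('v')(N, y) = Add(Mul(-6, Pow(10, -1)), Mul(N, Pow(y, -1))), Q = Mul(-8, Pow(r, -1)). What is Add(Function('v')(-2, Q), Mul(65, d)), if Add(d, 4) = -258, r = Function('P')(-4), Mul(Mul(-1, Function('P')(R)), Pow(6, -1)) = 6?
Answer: Rational(-85198, 5) ≈ -17040.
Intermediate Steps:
Function('P')(R) = -36 (Function('P')(R) = Mul(-6, 6) = -36)
r = -36
Q = Rational(2, 9) (Q = Mul(-8, Pow(-36, -1)) = Mul(-8, Rational(-1, 36)) = Rational(2, 9) ≈ 0.22222)
d = -262 (d = Add(-4, -258) = -262)
Function('v')(N, y) = Add(Rational(-3, 5), Mul(N, Pow(y, -1))) (Function('v')(N, y) = Add(Mul(-6, Rational(1, 10)), Mul(N, Pow(y, -1))) = Add(Rational(-3, 5), Mul(N, Pow(y, -1))))
Add(Function('v')(-2, Q), Mul(65, d)) = Add(Add(Rational(-3, 5), Mul(-2, Pow(Rational(2, 9), -1))), Mul(65, -262)) = Add(Add(Rational(-3, 5), Mul(-2, Rational(9, 2))), -17030) = Add(Add(Rational(-3, 5), -9), -17030) = Add(Rational(-48, 5), -17030) = Rational(-85198, 5)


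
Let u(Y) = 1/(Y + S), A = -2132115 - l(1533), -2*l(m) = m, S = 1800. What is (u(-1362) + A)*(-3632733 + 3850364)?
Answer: -101582603574551/219 ≈ -4.6385e+11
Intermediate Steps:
l(m) = -m/2
A = -4262697/2 (A = -2132115 - (-1)*1533/2 = -2132115 - 1*(-1533/2) = -2132115 + 1533/2 = -4262697/2 ≈ -2.1313e+6)
u(Y) = 1/(1800 + Y) (u(Y) = 1/(Y + 1800) = 1/(1800 + Y))
(u(-1362) + A)*(-3632733 + 3850364) = (1/(1800 - 1362) - 4262697/2)*(-3632733 + 3850364) = (1/438 - 4262697/2)*217631 = -466765321/219*217631 = -101582603574551/219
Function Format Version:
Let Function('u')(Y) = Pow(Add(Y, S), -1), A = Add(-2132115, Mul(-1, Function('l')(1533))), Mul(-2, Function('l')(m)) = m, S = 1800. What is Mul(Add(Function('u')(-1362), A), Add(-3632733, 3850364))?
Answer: Rational(-101582603574551, 219) ≈ -4.6385e+11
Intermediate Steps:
Function('l')(m) = Mul(Rational(-1, 2), m)
A = Rational(-4262697, 2) (A = Add(-2132115, Mul(-1, Mul(Rational(-1, 2), 1533))) = Add(-2132115, Mul(-1, Rational(-1533, 2))) = Add(-2132115, Rational(1533, 2)) = Rational(-4262697, 2) ≈ -2.1313e+6)
Function('u')(Y) = Pow(Add(1800, Y), -1) (Function('u')(Y) = Pow(Add(Y, 1800), -1) = Pow(Add(1800, Y), -1))
Mul(Add(Function('u')(-1362), A), Add(-3632733, 3850364)) = Mul(Add(Pow(Add(1800, -1362), -1), Rational(-4262697, 2)), Add(-3632733, 3850364)) = Mul(Add(Pow(438, -1), Rational(-4262697, 2)), 217631) = Mul(Add(Rational(1, 438), Rational(-4262697, 2)), 217631) = Mul(Rational(-466765321, 219), 217631) = Rational(-101582603574551, 219)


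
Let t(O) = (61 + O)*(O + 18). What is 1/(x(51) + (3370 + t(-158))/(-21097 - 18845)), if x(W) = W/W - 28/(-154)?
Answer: 73227/55466 ≈ 1.3202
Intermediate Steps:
x(W) = 13/11 (x(W) = 1 - 28*(-1/154) = 1 + 2/11 = 13/11)
t(O) = (18 + O)*(61 + O) (t(O) = (61 + O)*(18 + O) = (18 + O)*(61 + O))
1/(x(51) + (3370 + t(-158))/(-21097 - 18845)) = 1/(13/11 + (3370 + (1098 + (-158)**2 + 79*(-158)))/(-21097 - 18845)) = 1/(13/11 + (3370 + (1098 + 24964 - 12482))/(-39942)) = 1/(13/11 + (3370 + 13580)*(-1/39942)) = 1/(13/11 + 16950*(-1/39942)) = 1/(13/11 - 2825/6657) = 1/(55466/73227) = 73227/55466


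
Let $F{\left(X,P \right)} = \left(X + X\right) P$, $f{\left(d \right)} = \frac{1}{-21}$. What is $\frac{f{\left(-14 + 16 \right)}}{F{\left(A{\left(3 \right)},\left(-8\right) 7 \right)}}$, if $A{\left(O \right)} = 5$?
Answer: $\frac{1}{11760} \approx 8.5034 \cdot 10^{-5}$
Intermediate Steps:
$f{\left(d \right)} = - \frac{1}{21}$
$F{\left(X,P \right)} = 2 P X$ ($F{\left(X,P \right)} = 2 X P = 2 P X$)
$\frac{f{\left(-14 + 16 \right)}}{F{\left(A{\left(3 \right)},\left(-8\right) 7 \right)}} = - \frac{1}{21 \cdot 2 \left(\left(-8\right) 7\right) 5} = - \frac{1}{21 \cdot 2 \left(-56\right) 5} = - \frac{1}{21 \left(-560\right)} = \left(- \frac{1}{21}\right) \left(- \frac{1}{560}\right) = \frac{1}{11760}$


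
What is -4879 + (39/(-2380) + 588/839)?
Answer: -9741118061/1996820 ≈ -4878.3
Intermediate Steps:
-4879 + (39/(-2380) + 588/839) = -4879 + (39*(-1/2380) + 588*(1/839)) = -4879 + (-39/2380 + 588/839) = -4879 + 1366719/1996820 = -9741118061/1996820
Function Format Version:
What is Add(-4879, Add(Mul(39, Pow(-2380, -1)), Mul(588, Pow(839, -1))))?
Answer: Rational(-9741118061, 1996820) ≈ -4878.3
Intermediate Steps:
Add(-4879, Add(Mul(39, Pow(-2380, -1)), Mul(588, Pow(839, -1)))) = Add(-4879, Add(Mul(39, Rational(-1, 2380)), Mul(588, Rational(1, 839)))) = Add(-4879, Add(Rational(-39, 2380), Rational(588, 839))) = Add(-4879, Rational(1366719, 1996820)) = Rational(-9741118061, 1996820)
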